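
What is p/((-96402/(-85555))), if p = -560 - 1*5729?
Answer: -538055395/96402 ≈ -5581.4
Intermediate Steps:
p = -6289 (p = -560 - 5729 = -6289)
p/((-96402/(-85555))) = -6289/((-96402/(-85555))) = -6289/((-96402*(-1/85555))) = -6289/96402/85555 = -6289*85555/96402 = -538055395/96402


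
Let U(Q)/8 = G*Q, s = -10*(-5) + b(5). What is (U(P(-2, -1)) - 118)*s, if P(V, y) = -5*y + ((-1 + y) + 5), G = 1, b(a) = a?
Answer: -2970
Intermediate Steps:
s = 55 (s = -10*(-5) + 5 = 50 + 5 = 55)
P(V, y) = 4 - 4*y (P(V, y) = -5*y + (4 + y) = 4 - 4*y)
U(Q) = 8*Q (U(Q) = 8*(1*Q) = 8*Q)
(U(P(-2, -1)) - 118)*s = (8*(4 - 4*(-1)) - 118)*55 = (8*(4 + 4) - 118)*55 = (8*8 - 118)*55 = (64 - 118)*55 = -54*55 = -2970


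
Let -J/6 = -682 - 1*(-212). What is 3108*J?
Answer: 8764560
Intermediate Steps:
J = 2820 (J = -6*(-682 - 1*(-212)) = -6*(-682 + 212) = -6*(-470) = 2820)
3108*J = 3108*2820 = 8764560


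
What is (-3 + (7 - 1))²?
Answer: 9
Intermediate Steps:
(-3 + (7 - 1))² = (-3 + 6)² = 3² = 9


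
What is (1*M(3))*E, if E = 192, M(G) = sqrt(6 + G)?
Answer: 576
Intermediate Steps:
(1*M(3))*E = (1*sqrt(6 + 3))*192 = (1*sqrt(9))*192 = (1*3)*192 = 3*192 = 576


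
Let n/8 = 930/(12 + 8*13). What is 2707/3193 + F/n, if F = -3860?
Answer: -568370/9579 ≈ -59.335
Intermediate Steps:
n = 1860/29 (n = 8*(930/(12 + 8*13)) = 8*(930/(12 + 104)) = 8*(930/116) = 8*(930*(1/116)) = 8*(465/58) = 1860/29 ≈ 64.138)
2707/3193 + F/n = 2707/3193 - 3860/1860/29 = 2707*(1/3193) - 3860*29/1860 = 2707/3193 - 5597/93 = -568370/9579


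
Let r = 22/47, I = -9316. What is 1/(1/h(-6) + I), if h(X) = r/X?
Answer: -11/102617 ≈ -0.00010719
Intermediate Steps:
r = 22/47 (r = 22*(1/47) = 22/47 ≈ 0.46809)
h(X) = 22/(47*X)
1/(1/h(-6) + I) = 1/(1/((22/47)/(-6)) - 9316) = 1/(1/((22/47)*(-⅙)) - 9316) = 1/(1/(-11/141) - 9316) = 1/(-141/11 - 9316) = 1/(-102617/11) = -11/102617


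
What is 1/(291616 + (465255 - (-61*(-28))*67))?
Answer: 1/642435 ≈ 1.5566e-6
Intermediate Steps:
1/(291616 + (465255 - (-61*(-28))*67)) = 1/(291616 + (465255 - 1708*67)) = 1/(291616 + (465255 - 1*114436)) = 1/(291616 + (465255 - 114436)) = 1/(291616 + 350819) = 1/642435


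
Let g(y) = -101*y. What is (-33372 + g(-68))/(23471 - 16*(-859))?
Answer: -26504/37215 ≈ -0.71219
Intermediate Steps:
(-33372 + g(-68))/(23471 - 16*(-859)) = (-33372 - 101*(-68))/(23471 - 16*(-859)) = (-33372 + 6868)/(23471 + 13744) = -26504/37215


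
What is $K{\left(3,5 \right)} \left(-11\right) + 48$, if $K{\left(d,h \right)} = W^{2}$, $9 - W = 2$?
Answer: $-491$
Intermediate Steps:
$W = 7$ ($W = 9 - 2 = 7$)
$K{\left(d,h \right)} = 49$ ($K{\left(d,h \right)} = 7^{2} = 49$)
$K{\left(3,5 \right)} \left(-11\right) + 48 = 49 \left(-11\right) + 48 = -539 + 48 = -491$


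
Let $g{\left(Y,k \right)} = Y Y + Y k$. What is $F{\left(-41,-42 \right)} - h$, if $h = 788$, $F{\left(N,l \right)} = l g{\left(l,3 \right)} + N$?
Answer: $-69625$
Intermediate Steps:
$g{\left(Y,k \right)} = Y^{2} + Y k$
$F{\left(N,l \right)} = N + l^{2} \left(3 + l\right)$ ($F{\left(N,l \right)} = l l \left(l + 3\right) + N = l l \left(3 + l\right) + N = l^{2} \left(3 + l\right) + N = N + l^{2} \left(3 + l\right)$)
$F{\left(-41,-42 \right)} - h = \left(-41 + \left(-42\right)^{2} \left(3 - 42\right)\right) - 788 = \left(-41 + 1764 \left(-39\right)\right) - 788 = \left(-41 - 68796\right) - 788 = -68837 - 788 = -69625$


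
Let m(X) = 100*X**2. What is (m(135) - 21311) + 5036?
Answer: 1806225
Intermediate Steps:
(m(135) - 21311) + 5036 = (100*135**2 - 21311) + 5036 = (100*18225 - 21311) + 5036 = (1822500 - 21311) + 5036 = 1801189 + 5036 = 1806225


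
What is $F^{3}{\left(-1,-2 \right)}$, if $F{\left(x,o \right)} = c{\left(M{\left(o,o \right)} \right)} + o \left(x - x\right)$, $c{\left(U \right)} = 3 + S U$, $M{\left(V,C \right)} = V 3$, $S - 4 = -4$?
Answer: $27$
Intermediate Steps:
$S = 0$ ($S = 4 - 4 = 0$)
$M{\left(V,C \right)} = 3 V$
$c{\left(U \right)} = 3$ ($c{\left(U \right)} = 3 + 0 U = 3 + 0 = 3$)
$F{\left(x,o \right)} = 3$ ($F{\left(x,o \right)} = 3 + o \left(x - x\right) = 3 + o 0 = 3 + 0 = 3$)
$F^{3}{\left(-1,-2 \right)} = 3^{3} = 27$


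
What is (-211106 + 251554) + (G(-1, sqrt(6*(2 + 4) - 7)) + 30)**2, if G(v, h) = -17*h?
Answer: 49729 - 1020*sqrt(29) ≈ 44236.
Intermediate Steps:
(-211106 + 251554) + (G(-1, sqrt(6*(2 + 4) - 7)) + 30)**2 = (-211106 + 251554) + (-17*sqrt(6*(2 + 4) - 7) + 30)**2 = 40448 + (-17*sqrt(6*6 - 7) + 30)**2 = 40448 + (-17*sqrt(36 - 7) + 30)**2 = 40448 + (-17*sqrt(29) + 30)**2 = 40448 + (30 - 17*sqrt(29))**2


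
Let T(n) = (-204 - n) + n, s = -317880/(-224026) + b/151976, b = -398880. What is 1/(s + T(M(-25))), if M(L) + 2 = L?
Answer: -193446451/39696311004 ≈ -0.0048732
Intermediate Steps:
M(L) = -2 + L
s = -233235000/193446451 (s = -317880/(-224026) - 398880/151976 = -317880*(-1/224026) - 398880*1/151976 = 158940/112013 - 49860/18997 = -233235000/193446451 ≈ -1.2057)
T(n) = -204
1/(s + T(M(-25))) = 1/(-233235000/193446451 - 204) = 1/(-39696311004/193446451) = -193446451/39696311004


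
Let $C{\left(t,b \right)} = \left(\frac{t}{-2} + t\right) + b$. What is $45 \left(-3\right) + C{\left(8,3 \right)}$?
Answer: $-128$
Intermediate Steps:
$C{\left(t,b \right)} = b + \frac{t}{2}$ ($C{\left(t,b \right)} = \left(t \left(- \frac{1}{2}\right) + t\right) + b = \left(- \frac{t}{2} + t\right) + b = \frac{t}{2} + b = b + \frac{t}{2}$)
$45 \left(-3\right) + C{\left(8,3 \right)} = 45 \left(-3\right) + \left(3 + \frac{1}{2} \cdot 8\right) = -135 + \left(3 + 4\right) = -135 + 7 = -128$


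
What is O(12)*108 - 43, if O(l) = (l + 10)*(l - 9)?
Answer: 7085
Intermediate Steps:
O(l) = (-9 + l)*(10 + l) (O(l) = (10 + l)*(-9 + l) = (-9 + l)*(10 + l))
O(12)*108 - 43 = (-90 + 12 + 12²)*108 - 43 = (-90 + 12 + 144)*108 - 43 = 66*108 - 43 = 7128 - 43 = 7085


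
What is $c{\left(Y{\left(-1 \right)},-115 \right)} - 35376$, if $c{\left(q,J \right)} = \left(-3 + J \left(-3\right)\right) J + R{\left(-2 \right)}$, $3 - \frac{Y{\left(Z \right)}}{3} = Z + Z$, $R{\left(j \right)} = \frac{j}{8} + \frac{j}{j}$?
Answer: $- \frac{298821}{4} \approx -74705.0$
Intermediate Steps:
$R{\left(j \right)} = 1 + \frac{j}{8}$ ($R{\left(j \right)} = j \frac{1}{8} + 1 = \frac{j}{8} + 1 = 1 + \frac{j}{8}$)
$Y{\left(Z \right)} = 9 - 6 Z$ ($Y{\left(Z \right)} = 9 - 3 \left(Z + Z\right) = 9 - 3 \cdot 2 Z = 9 - 6 Z$)
$c{\left(q,J \right)} = \frac{3}{4} + J \left(-3 - 3 J\right)$ ($c{\left(q,J \right)} = \left(-3 + J \left(-3\right)\right) J + \left(1 + \frac{1}{8} \left(-2\right)\right) = \left(-3 - 3 J\right) J + \left(1 - \frac{1}{4}\right) = J \left(-3 - 3 J\right) + \frac{3}{4} = \frac{3}{4} + J \left(-3 - 3 J\right)$)
$c{\left(Y{\left(-1 \right)},-115 \right)} - 35376 = \left(\frac{3}{4} - -345 - 3 \left(-115\right)^{2}\right) - 35376 = \left(\frac{3}{4} + 345 - 39675\right) - 35376 = - \frac{157317}{4} - 35376 = - \frac{298821}{4}$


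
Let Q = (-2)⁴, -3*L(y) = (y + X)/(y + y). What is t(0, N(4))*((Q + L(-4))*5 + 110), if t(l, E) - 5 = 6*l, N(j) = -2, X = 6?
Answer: 11425/12 ≈ 952.08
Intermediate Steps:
t(l, E) = 5 + 6*l
L(y) = -(6 + y)/(6*y) (L(y) = -(y + 6)/(3*(y + y)) = -(6 + y)/(3*(2*y)) = -(6 + y)*1/(2*y)/3 = -(6 + y)/(6*y))
Q = 16
t(0, N(4))*((Q + L(-4))*5 + 110) = (5 + 6*0)*((16 + (⅙)*(-6 - 1*(-4))/(-4))*5 + 110) = (5 + 0)*((16 + (⅙)*(-¼)*(-6 + 4))*5 + 110) = 5*((16 + (⅙)*(-¼)*(-2))*5 + 110) = 5*((16 + 1/12)*5 + 110) = 5*((193/12)*5 + 110) = 5*(965/12 + 110) = 5*(2285/12) = 11425/12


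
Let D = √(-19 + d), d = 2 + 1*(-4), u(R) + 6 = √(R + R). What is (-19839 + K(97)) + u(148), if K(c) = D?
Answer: -19845 + 2*√74 + I*√21 ≈ -19828.0 + 4.5826*I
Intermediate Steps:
u(R) = -6 + √2*√R (u(R) = -6 + √(R + R) = -6 + √(2*R) = -6 + √2*√R)
d = -2 (d = 2 - 4 = -2)
D = I*√21 (D = √(-19 - 2) = √(-21) = I*√21 ≈ 4.5826*I)
K(c) = I*√21
(-19839 + K(97)) + u(148) = (-19839 + I*√21) + (-6 + √2*√148) = (-19839 + I*√21) + (-6 + √2*(2*√37)) = (-19839 + I*√21) + (-6 + 2*√74) = -19845 + 2*√74 + I*√21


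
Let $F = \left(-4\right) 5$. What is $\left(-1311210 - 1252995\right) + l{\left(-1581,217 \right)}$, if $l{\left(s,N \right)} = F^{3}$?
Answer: $-2572205$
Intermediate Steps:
$F = -20$
$l{\left(s,N \right)} = -8000$ ($l{\left(s,N \right)} = \left(-20\right)^{3} = -8000$)
$\left(-1311210 - 1252995\right) + l{\left(-1581,217 \right)} = \left(-1311210 - 1252995\right) - 8000 = -2564205 - 8000 = -2572205$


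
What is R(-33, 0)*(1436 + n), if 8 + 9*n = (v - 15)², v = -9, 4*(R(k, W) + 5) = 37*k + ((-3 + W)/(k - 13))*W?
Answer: -4185893/9 ≈ -4.6510e+5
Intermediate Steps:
R(k, W) = -5 + 37*k/4 + W*(-3 + W)/(4*(-13 + k)) (R(k, W) = -5 + (37*k + ((-3 + W)/(k - 13))*W)/4 = -5 + (37*k + ((-3 + W)/(-13 + k))*W)/4 = -5 + (37*k + W*(-3 + W)/(-13 + k))/4 = -5 + (37*k/4 + W*(-3 + W)/(4*(-13 + k))) = -5 + 37*k/4 + W*(-3 + W)/(4*(-13 + k)))
n = 568/9 (n = -8/9 + (-9 - 15)²/9 = -8/9 + (⅑)*(-24)² = -8/9 + (⅑)*576 = -8/9 + 64 = 568/9 ≈ 63.111)
R(-33, 0)*(1436 + n) = ((260 + 0² - 501*(-33) - 3*0 + 37*(-33)²)/(4*(-13 - 33)))*(1436 + 568/9) = ((¼)*(260 + 0 + 16533 + 0 + 37*1089)/(-46))*(13492/9) = ((¼)*(-1/46)*(260 + 0 + 16533 + 0 + 40293))*(13492/9) = ((¼)*(-1/46)*57086)*(13492/9) = -1241/4*13492/9 = -4185893/9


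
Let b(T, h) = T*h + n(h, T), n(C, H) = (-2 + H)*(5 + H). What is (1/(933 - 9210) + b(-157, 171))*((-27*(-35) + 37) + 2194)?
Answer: -70424890784/8277 ≈ -8.5085e+6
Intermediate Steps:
b(T, h) = -10 + T² + 3*T + T*h (b(T, h) = T*h + (-10 + T² + 3*T) = -10 + T² + 3*T + T*h)
(1/(933 - 9210) + b(-157, 171))*((-27*(-35) + 37) + 2194) = (1/(933 - 9210) + (-10 + (-157)² + 3*(-157) - 157*171))*((-27*(-35) + 37) + 2194) = (1/(-8277) + (-10 + 24649 - 471 - 26847))*((945 + 37) + 2194) = (-1/8277 - 2679)*(982 + 2194) = -22174084/8277*3176 = -70424890784/8277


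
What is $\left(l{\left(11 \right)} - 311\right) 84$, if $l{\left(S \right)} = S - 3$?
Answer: $-25452$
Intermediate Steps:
$l{\left(S \right)} = -3 + S$ ($l{\left(S \right)} = S - 3 = -3 + S$)
$\left(l{\left(11 \right)} - 311\right) 84 = \left(\left(-3 + 11\right) - 311\right) 84 = \left(8 - 311\right) 84 = \left(-303\right) 84 = -25452$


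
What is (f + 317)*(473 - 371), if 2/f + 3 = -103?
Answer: 1713600/53 ≈ 32332.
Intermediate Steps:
f = -1/53 (f = 2/(-3 - 103) = 2/(-106) = 2*(-1/106) = -1/53 ≈ -0.018868)
(f + 317)*(473 - 371) = (-1/53 + 317)*(473 - 371) = (16800/53)*102 = 1713600/53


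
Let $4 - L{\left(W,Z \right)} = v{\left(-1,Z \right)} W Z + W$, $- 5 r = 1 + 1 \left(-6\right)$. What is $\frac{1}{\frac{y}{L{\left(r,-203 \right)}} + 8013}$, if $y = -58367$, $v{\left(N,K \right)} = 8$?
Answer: $\frac{1627}{12978784} \approx 0.00012536$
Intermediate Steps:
$r = 1$ ($r = - \frac{1 + 1 \left(-6\right)}{5} = - \frac{1 - 6}{5} = \left(- \frac{1}{5}\right) \left(-5\right) = 1$)
$L{\left(W,Z \right)} = 4 - W - 8 W Z$ ($L{\left(W,Z \right)} = 4 - \left(8 W Z + W\right) = 4 - \left(W + 8 W Z\right) = 4 - W - 8 W Z$)
$\frac{1}{\frac{y}{L{\left(r,-203 \right)}} + 8013} = \frac{1}{- \frac{58367}{4 - 1 - 8 \left(-203\right)} + 8013} = \frac{1}{- \frac{58367}{4 - 1 + 1624} + 8013} = \frac{1}{- \frac{58367}{1627} + 8013} = \frac{1}{\frac{12978784}{1627}} = \frac{1627}{12978784}$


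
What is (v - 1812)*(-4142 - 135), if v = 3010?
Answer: -5123846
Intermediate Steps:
(v - 1812)*(-4142 - 135) = (3010 - 1812)*(-4142 - 135) = 1198*(-4277) = -5123846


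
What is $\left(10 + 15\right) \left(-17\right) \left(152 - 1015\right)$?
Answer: $366775$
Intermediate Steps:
$\left(10 + 15\right) \left(-17\right) \left(152 - 1015\right) = 25 \left(-17\right) \left(-863\right) = \left(-425\right) \left(-863\right) = 366775$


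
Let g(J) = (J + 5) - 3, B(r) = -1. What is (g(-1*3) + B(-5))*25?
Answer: -50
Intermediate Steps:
g(J) = 2 + J (g(J) = (5 + J) - 3 = 2 + J)
(g(-1*3) + B(-5))*25 = ((2 - 1*3) - 1)*25 = ((2 - 3) - 1)*25 = (-1 - 1)*25 = -2*25 = -50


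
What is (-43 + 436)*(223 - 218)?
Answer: 1965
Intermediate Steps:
(-43 + 436)*(223 - 218) = 393*5 = 1965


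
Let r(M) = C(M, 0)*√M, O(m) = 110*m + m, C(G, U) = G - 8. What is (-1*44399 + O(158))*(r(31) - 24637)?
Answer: 661774457 - 617803*√31 ≈ 6.5833e+8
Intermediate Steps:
C(G, U) = -8 + G
O(m) = 111*m
r(M) = √M*(-8 + M) (r(M) = (-8 + M)*√M = √M*(-8 + M))
(-1*44399 + O(158))*(r(31) - 24637) = (-1*44399 + 111*158)*(√31*(-8 + 31) - 24637) = (-44399 + 17538)*(√31*23 - 24637) = -26861*(23*√31 - 24637) = -26861*(-24637 + 23*√31) = 661774457 - 617803*√31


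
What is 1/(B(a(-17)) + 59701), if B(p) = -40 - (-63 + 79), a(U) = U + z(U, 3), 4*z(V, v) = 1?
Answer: 1/59645 ≈ 1.6766e-5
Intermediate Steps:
z(V, v) = ¼ (z(V, v) = (¼)*1 = ¼)
a(U) = ¼ + U (a(U) = U + ¼ = ¼ + U)
B(p) = -56 (B(p) = -40 - 1*16 = -40 - 16 = -56)
1/(B(a(-17)) + 59701) = 1/(-56 + 59701) = 1/59645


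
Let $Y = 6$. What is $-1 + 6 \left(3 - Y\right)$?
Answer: $-19$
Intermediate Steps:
$-1 + 6 \left(3 - Y\right) = -1 + 6 \left(3 - 6\right) = -1 + 6 \left(-3\right) = -1 - 18 = -19$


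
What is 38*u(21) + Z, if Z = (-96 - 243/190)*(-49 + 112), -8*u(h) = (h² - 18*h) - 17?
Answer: -602972/95 ≈ -6347.1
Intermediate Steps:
u(h) = 17/8 - h²/8 + 9*h/4 (u(h) = -((h² - 18*h) - 17)/8 = -(-17 + h² - 18*h)/8 = 17/8 - h²/8 + 9*h/4)
Z = -1164429/190 (Z = (-96 - 243*1/190)*63 = (-96 - 243/190)*63 = -18483/190*63 = -1164429/190 ≈ -6128.6)
38*u(21) + Z = 38*(17/8 - ⅛*21² + (9/4)*21) - 1164429/190 = 38*(17/8 - ⅛*441 + 189/4) - 1164429/190 = 38*(17/8 - 441/8 + 189/4) - 1164429/190 = 38*(-23/4) - 1164429/190 = -437/2 - 1164429/190 = -602972/95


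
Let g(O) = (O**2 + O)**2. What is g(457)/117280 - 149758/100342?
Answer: 549483159817659/1471013720 ≈ 3.7354e+5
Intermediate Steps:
g(O) = (O + O**2)**2
g(457)/117280 - 149758/100342 = (457**2*(1 + 457)**2)/117280 - 149758/100342 = (208849*458**2)*(1/117280) - 149758*1/100342 = (208849*209764)*(1/117280) - 74879/50171 = 43809001636*(1/117280) - 74879/50171 = 10952250409/29320 - 74879/50171 = 549483159817659/1471013720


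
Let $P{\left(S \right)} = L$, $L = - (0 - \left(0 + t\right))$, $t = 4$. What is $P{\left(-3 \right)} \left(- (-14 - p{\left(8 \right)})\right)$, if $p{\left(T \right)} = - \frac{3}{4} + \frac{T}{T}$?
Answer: $57$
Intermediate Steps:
$p{\left(T \right)} = \frac{1}{4}$ ($p{\left(T \right)} = \left(-3\right) \frac{1}{4} + 1 = - \frac{3}{4} + 1 = \frac{1}{4}$)
$L = 4$ ($L = - (0 - \left(0 + 4\right)) = - (0 - 4) = \left(-1\right) \left(-4\right) = 4$)
$P{\left(S \right)} = 4$
$P{\left(-3 \right)} \left(- (-14 - p{\left(8 \right)})\right) = 4 \left(- (-14 - \frac{1}{4})\right) = 4 \left(\left(-1\right) \left(- \frac{57}{4}\right)\right) = 4 \cdot \frac{57}{4} = 57$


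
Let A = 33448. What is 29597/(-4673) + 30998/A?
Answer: -422553401/78151252 ≈ -5.4069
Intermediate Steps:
29597/(-4673) + 30998/A = 29597/(-4673) + 30998/33448 = 29597*(-1/4673) + 30998*(1/33448) = -29597/4673 + 15499/16724 = -422553401/78151252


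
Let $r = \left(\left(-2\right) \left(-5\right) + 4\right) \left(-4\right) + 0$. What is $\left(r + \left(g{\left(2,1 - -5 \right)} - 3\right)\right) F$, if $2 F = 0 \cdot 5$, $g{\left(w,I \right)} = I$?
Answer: $0$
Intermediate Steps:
$r = -56$ ($r = \left(10 + 4\right) \left(-4\right) + 0 = 14 \left(-4\right) + 0 = -56 + 0 = -56$)
$F = 0$ ($F = \frac{0 \cdot 5}{2} = \frac{1}{2} \cdot 0 = 0$)
$\left(r + \left(g{\left(2,1 - -5 \right)} - 3\right)\right) F = \left(-56 + \left(\left(1 - -5\right) - 3\right)\right) 0 = \left(-56 + \left(\left(1 + 5\right) - 3\right)\right) 0 = \left(-56 + \left(6 - 3\right)\right) 0 = \left(-56 + 3\right) 0 = \left(-53\right) 0 = 0$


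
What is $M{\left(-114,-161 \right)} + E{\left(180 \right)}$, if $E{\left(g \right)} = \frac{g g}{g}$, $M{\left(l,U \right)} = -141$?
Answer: $39$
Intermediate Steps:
$E{\left(g \right)} = g$ ($E{\left(g \right)} = \frac{g^{2}}{g} = g$)
$M{\left(-114,-161 \right)} + E{\left(180 \right)} = -141 + 180 = 39$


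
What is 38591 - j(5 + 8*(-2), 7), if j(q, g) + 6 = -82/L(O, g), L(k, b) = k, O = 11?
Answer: 424649/11 ≈ 38604.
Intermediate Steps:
j(q, g) = -148/11 (j(q, g) = -6 - 82/11 = -148/11)
38591 - j(5 + 8*(-2), 7) = 38591 - 1*(-148/11) = 38591 + 148/11 = 424649/11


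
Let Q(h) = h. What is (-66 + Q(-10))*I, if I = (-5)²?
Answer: -1900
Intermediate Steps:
I = 25
(-66 + Q(-10))*I = (-66 - 10)*25 = -76*25 = -1900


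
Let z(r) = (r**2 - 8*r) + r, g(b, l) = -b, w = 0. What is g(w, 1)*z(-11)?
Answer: 0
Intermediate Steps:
z(r) = r**2 - 7*r
g(w, 1)*z(-11) = (-1*0)*(-11*(-7 - 11)) = 0*(-11*(-18)) = 0*198 = 0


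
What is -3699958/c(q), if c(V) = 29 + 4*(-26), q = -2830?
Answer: 3699958/75 ≈ 49333.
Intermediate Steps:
c(V) = -75 (c(V) = 29 - 104 = -75)
-3699958/c(q) = -3699958/(-75) = -3699958*(-1/75) = 3699958/75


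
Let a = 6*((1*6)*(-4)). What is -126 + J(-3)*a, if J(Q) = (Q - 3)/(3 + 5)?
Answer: -18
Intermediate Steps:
J(Q) = -3/8 + Q/8 (J(Q) = (-3 + Q)/8 = (-3 + Q)*(⅛) = -3/8 + Q/8)
a = -144 (a = 6*(6*(-4)) = 6*(-24) = -144)
-126 + J(-3)*a = -126 + (-3/8 + (⅛)*(-3))*(-144) = -126 + (-3/8 - 3/8)*(-144) = -126 - ¾*(-144) = -126 + 108 = -18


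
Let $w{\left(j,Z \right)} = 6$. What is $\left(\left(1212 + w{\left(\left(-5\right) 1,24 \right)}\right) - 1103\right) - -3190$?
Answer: $3305$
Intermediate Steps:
$\left(\left(1212 + w{\left(\left(-5\right) 1,24 \right)}\right) - 1103\right) - -3190 = \left(\left(1212 + 6\right) - 1103\right) - -3190 = \left(1218 - 1103\right) + 3190 = 115 + 3190 = 3305$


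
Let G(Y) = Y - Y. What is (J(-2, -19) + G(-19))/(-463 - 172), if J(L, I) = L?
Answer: 2/635 ≈ 0.0031496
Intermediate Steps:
G(Y) = 0
(J(-2, -19) + G(-19))/(-463 - 172) = (-2 + 0)/(-463 - 172) = -2/(-635) = -2*(-1/635) = 2/635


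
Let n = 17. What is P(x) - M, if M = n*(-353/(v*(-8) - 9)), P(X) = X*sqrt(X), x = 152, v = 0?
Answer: -6001/9 + 304*sqrt(38) ≈ 1207.2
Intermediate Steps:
P(X) = X**(3/2)
M = 6001/9 (M = 17*(-353/(0*(-8) - 9)) = 17*(-353/(0 - 9)) = 17*(-353/(-9)) = 17*(-353*(-1/9)) = 17*(353/9) = 6001/9 ≈ 666.78)
P(x) - M = 152**(3/2) - 1*6001/9 = 304*sqrt(38) - 6001/9 = -6001/9 + 304*sqrt(38)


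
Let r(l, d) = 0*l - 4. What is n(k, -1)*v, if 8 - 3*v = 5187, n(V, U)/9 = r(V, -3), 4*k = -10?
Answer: 62148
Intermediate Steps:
k = -5/2 (k = (1/4)*(-10) = -5/2 ≈ -2.5000)
r(l, d) = -4 (r(l, d) = 0 - 4 = -4)
n(V, U) = -36 (n(V, U) = 9*(-4) = -36)
v = -5179/3 (v = 8/3 - 1/3*5187 = 8/3 - 1729 = -5179/3 ≈ -1726.3)
n(k, -1)*v = -36*(-5179/3) = 62148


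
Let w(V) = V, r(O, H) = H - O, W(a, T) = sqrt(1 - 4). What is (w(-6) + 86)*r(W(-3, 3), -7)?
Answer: -560 - 80*I*sqrt(3) ≈ -560.0 - 138.56*I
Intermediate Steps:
W(a, T) = I*sqrt(3) (W(a, T) = sqrt(-3) = I*sqrt(3))
(w(-6) + 86)*r(W(-3, 3), -7) = (-6 + 86)*(-7 - I*sqrt(3)) = 80*(-7 - I*sqrt(3)) = -560 - 80*I*sqrt(3)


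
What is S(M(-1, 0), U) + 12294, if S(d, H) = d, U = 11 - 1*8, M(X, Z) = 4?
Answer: 12298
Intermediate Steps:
U = 3 (U = 11 - 8 = 3)
S(M(-1, 0), U) + 12294 = 4 + 12294 = 12298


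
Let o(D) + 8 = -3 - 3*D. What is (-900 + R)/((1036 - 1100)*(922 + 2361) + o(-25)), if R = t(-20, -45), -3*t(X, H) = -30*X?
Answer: 275/52512 ≈ 0.0052369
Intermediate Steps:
o(D) = -11 - 3*D (o(D) = -8 + (-3 - 3*D) = -11 - 3*D)
t(X, H) = 10*X (t(X, H) = -(-10)*X = 10*X)
R = -200 (R = 10*(-20) = -200)
(-900 + R)/((1036 - 1100)*(922 + 2361) + o(-25)) = (-900 - 200)/((1036 - 1100)*(922 + 2361) + (-11 - 3*(-25))) = -1100/(-64*3283 + (-11 + 75)) = -1100/(-210112 + 64) = -1100/(-210048) = -1100*(-1/210048) = 275/52512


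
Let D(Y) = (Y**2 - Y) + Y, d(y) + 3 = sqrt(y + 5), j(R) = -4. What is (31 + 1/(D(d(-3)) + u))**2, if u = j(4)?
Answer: 498508/529 - 8472*sqrt(2)/529 ≈ 919.71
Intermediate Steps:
d(y) = -3 + sqrt(5 + y) (d(y) = -3 + sqrt(y + 5) = -3 + sqrt(5 + y))
u = -4
D(Y) = Y**2
(31 + 1/(D(d(-3)) + u))**2 = (31 + 1/((-3 + sqrt(5 - 3))**2 - 4))**2 = (31 + 1/((-3 + sqrt(2))**2 - 4))**2 = (31 + 1/(-4 + (-3 + sqrt(2))**2))**2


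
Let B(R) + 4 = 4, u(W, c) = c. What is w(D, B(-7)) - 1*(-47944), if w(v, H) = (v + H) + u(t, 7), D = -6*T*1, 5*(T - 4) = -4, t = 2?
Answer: 239659/5 ≈ 47932.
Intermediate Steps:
T = 16/5 (T = 4 + (⅕)*(-4) = 4 - ⅘ = 16/5 ≈ 3.2000)
D = -96/5 (D = -6*16/5*1 = -96/5*1 = -96/5 ≈ -19.200)
B(R) = 0 (B(R) = -4 + 4 = 0)
w(v, H) = 7 + H + v (w(v, H) = (v + H) + 7 = (H + v) + 7 = 7 + H + v)
w(D, B(-7)) - 1*(-47944) = (7 + 0 - 96/5) - 1*(-47944) = -61/5 + 47944 = 239659/5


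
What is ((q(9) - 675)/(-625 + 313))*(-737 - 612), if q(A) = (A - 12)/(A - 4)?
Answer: -759487/260 ≈ -2921.1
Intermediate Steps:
q(A) = (-12 + A)/(-4 + A)
((q(9) - 675)/(-625 + 313))*(-737 - 612) = (((-12 + 9)/(-4 + 9) - 675)/(-625 + 313))*(-737 - 612) = ((-3/5 - 675)/(-312))*(-1349) = (((1/5)*(-3) - 675)*(-1/312))*(-1349) = ((-3/5 - 675)*(-1/312))*(-1349) = -3378/5*(-1/312)*(-1349) = (563/260)*(-1349) = -759487/260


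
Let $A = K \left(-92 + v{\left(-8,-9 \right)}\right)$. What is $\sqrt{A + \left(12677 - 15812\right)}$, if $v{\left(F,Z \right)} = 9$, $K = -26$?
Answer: $i \sqrt{977} \approx 31.257 i$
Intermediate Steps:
$A = 2158$ ($A = - 26 \left(-92 + 9\right) = \left(-26\right) \left(-83\right) = 2158$)
$\sqrt{A + \left(12677 - 15812\right)} = \sqrt{2158 + \left(12677 - 15812\right)} = \sqrt{2158 - 3135} = \sqrt{-977} = i \sqrt{977}$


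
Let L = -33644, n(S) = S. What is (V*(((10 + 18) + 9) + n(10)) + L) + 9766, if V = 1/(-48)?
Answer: -1146191/48 ≈ -23879.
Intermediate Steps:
V = -1/48 ≈ -0.020833
(V*(((10 + 18) + 9) + n(10)) + L) + 9766 = (-(((10 + 18) + 9) + 10)/48 - 33644) + 9766 = (-((28 + 9) + 10)/48 - 33644) + 9766 = (-(37 + 10)/48 - 33644) + 9766 = (-1/48*47 - 33644) + 9766 = (-47/48 - 33644) + 9766 = -1614959/48 + 9766 = -1146191/48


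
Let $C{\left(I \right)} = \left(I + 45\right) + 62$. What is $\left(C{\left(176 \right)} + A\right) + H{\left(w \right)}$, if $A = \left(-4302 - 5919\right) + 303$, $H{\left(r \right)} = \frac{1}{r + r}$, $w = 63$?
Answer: $- \frac{1214009}{126} \approx -9635.0$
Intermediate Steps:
$C{\left(I \right)} = 107 + I$ ($C{\left(I \right)} = \left(45 + I\right) + 62 = 107 + I$)
$H{\left(r \right)} = \frac{1}{2 r}$
$A = -9918$ ($A = -10221 + 303 = -9918$)
$\left(C{\left(176 \right)} + A\right) + H{\left(w \right)} = \left(\left(107 + 176\right) - 9918\right) + \frac{1}{2 \cdot 63} = \left(283 - 9918\right) + \frac{1}{2} \cdot \frac{1}{63} = -9635 + \frac{1}{126} = - \frac{1214009}{126}$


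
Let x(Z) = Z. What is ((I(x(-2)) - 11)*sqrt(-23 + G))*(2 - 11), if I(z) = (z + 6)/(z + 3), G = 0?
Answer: 63*I*sqrt(23) ≈ 302.14*I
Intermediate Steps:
I(z) = (6 + z)/(3 + z)
((I(x(-2)) - 11)*sqrt(-23 + G))*(2 - 11) = (((6 - 2)/(3 - 2) - 11)*sqrt(-23 + 0))*(2 - 11) = ((4/1 - 11)*sqrt(-23))*(-9) = ((1*4 - 11)*(I*sqrt(23)))*(-9) = ((4 - 11)*(I*sqrt(23)))*(-9) = -7*I*sqrt(23)*(-9) = 63*I*sqrt(23)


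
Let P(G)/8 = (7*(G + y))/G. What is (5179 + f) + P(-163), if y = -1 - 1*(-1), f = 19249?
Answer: 24484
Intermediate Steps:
y = 0 (y = -1 + 1 = 0)
P(G) = 56 (P(G) = 8*((7*(G + 0))/G) = 8*((7*G)/G) = 8*7 = 56)
(5179 + f) + P(-163) = (5179 + 19249) + 56 = 24428 + 56 = 24484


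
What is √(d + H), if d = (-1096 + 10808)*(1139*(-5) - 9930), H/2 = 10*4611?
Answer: 2*I*√37914445 ≈ 12315.0*I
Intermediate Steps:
H = 92220 (H = 2*(10*4611) = 2*46110 = 92220)
d = -151750000 (d = 9712*(-5695 - 9930) = 9712*(-15625) = -151750000)
√(d + H) = √(-151750000 + 92220) = √(-151657780) = 2*I*√37914445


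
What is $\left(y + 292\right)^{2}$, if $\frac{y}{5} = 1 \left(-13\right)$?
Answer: $51529$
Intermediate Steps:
$y = -65$ ($y = 5 \cdot 1 \left(-13\right) = 5 \left(-13\right) = -65$)
$\left(y + 292\right)^{2} = \left(-65 + 292\right)^{2} = 227^{2} = 51529$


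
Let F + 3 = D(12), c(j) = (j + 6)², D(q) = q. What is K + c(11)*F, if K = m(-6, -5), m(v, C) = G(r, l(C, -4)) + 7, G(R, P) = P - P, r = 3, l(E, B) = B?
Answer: 2608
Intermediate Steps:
G(R, P) = 0
m(v, C) = 7 (m(v, C) = 0 + 7 = 7)
c(j) = (6 + j)²
F = 9 (F = -3 + 12 = 9)
K = 7
K + c(11)*F = 7 + (6 + 11)²*9 = 7 + 17²*9 = 7 + 289*9 = 7 + 2601 = 2608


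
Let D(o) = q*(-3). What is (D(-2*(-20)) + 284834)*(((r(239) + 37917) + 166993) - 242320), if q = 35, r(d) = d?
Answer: -10583661659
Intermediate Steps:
D(o) = -105 (D(o) = 35*(-3) = -105)
(D(-2*(-20)) + 284834)*(((r(239) + 37917) + 166993) - 242320) = (-105 + 284834)*(((239 + 37917) + 166993) - 242320) = 284729*((38156 + 166993) - 242320) = 284729*(205149 - 242320) = 284729*(-37171) = -10583661659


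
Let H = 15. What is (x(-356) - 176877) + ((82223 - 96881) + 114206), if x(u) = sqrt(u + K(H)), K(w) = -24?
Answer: -77329 + 2*I*sqrt(95) ≈ -77329.0 + 19.494*I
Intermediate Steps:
x(u) = sqrt(-24 + u) (x(u) = sqrt(u - 24) = sqrt(-24 + u))
(x(-356) - 176877) + ((82223 - 96881) + 114206) = (sqrt(-24 - 356) - 176877) + ((82223 - 96881) + 114206) = (sqrt(-380) - 176877) + (-14658 + 114206) = (2*I*sqrt(95) - 176877) + 99548 = (-176877 + 2*I*sqrt(95)) + 99548 = -77329 + 2*I*sqrt(95)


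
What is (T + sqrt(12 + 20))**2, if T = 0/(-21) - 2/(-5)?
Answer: 804/25 + 16*sqrt(2)/5 ≈ 36.685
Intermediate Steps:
T = 2/5 (T = 0*(-1/21) - 2*(-1/5) = 0 + 2/5 = 2/5 ≈ 0.40000)
(T + sqrt(12 + 20))**2 = (2/5 + sqrt(12 + 20))**2 = (2/5 + sqrt(32))**2 = (2/5 + 4*sqrt(2))**2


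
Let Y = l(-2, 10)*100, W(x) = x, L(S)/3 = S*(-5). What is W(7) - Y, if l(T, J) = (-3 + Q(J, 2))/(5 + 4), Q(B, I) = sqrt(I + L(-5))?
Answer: 121/3 - 100*sqrt(77)/9 ≈ -57.166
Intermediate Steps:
L(S) = -15*S (L(S) = 3*(S*(-5)) = 3*(-5*S) = -15*S)
Q(B, I) = sqrt(75 + I) (Q(B, I) = sqrt(I - 15*(-5)) = sqrt(I + 75) = sqrt(75 + I))
l(T, J) = -1/3 + sqrt(77)/9 (l(T, J) = (-3 + sqrt(75 + 2))/(5 + 4) = (-3 + sqrt(77))/9 = (-3 + sqrt(77))*(1/9) = -1/3 + sqrt(77)/9)
Y = -100/3 + 100*sqrt(77)/9 (Y = (-1/3 + sqrt(77)/9)*100 = -100/3 + 100*sqrt(77)/9 ≈ 64.166)
W(7) - Y = 7 - (-100/3 + 100*sqrt(77)/9) = 7 + (100/3 - 100*sqrt(77)/9) = 121/3 - 100*sqrt(77)/9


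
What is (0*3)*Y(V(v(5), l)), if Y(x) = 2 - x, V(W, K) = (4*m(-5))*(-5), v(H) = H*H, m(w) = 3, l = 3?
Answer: 0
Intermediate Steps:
v(H) = H**2
V(W, K) = -60 (V(W, K) = (4*3)*(-5) = 12*(-5) = -60)
(0*3)*Y(V(v(5), l)) = (0*3)*(2 - 1*(-60)) = 0*(2 + 60) = 0*62 = 0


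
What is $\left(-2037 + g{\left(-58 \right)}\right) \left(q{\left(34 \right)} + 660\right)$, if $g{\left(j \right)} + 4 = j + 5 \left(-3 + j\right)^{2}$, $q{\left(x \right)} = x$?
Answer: $11455164$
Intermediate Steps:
$g{\left(j \right)} = -4 + j + 5 \left(-3 + j\right)^{2}$ ($g{\left(j \right)} = -4 + \left(j + 5 \left(-3 + j\right)^{2}\right) = -4 + j + 5 \left(-3 + j\right)^{2}$)
$\left(-2037 + g{\left(-58 \right)}\right) \left(q{\left(34 \right)} + 660\right) = \left(-2037 - \left(62 - 5 \left(-3 - 58\right)^{2}\right)\right) \left(34 + 660\right) = \left(-2037 - \left(62 - 18605\right)\right) 694 = \left(-2037 - -18543\right) 694 = \left(-2037 + 18543\right) 694 = 16506 \cdot 694 = 11455164$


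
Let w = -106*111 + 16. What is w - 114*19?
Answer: -13916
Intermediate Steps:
w = -11750 (w = -11766 + 16 = -11750)
w - 114*19 = -11750 - 114*19 = -11750 - 2166 = -13916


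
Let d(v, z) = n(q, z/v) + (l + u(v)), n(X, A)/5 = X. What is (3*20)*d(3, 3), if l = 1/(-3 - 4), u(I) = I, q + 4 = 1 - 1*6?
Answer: -17700/7 ≈ -2528.6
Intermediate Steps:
q = -9 (q = -4 + (1 - 1*6) = -4 + (1 - 6) = -4 - 5 = -9)
n(X, A) = 5*X
l = -1/7 (l = 1/(-7) = -1/7 ≈ -0.14286)
d(v, z) = -316/7 + v (d(v, z) = 5*(-9) + (-1/7 + v) = -45 + (-1/7 + v) = -316/7 + v)
(3*20)*d(3, 3) = (3*20)*(-316/7 + 3) = 60*(-295/7) = -17700/7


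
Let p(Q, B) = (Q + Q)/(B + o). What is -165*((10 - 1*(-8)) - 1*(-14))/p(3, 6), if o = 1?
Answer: -6160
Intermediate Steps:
p(Q, B) = 2*Q/(1 + B) (p(Q, B) = (Q + Q)/(B + 1) = (2*Q)/(1 + B) = 2*Q/(1 + B))
-165*((10 - 1*(-8)) - 1*(-14))/p(3, 6) = -165*((10 - 1*(-8)) - 1*(-14))/(2*3/(1 + 6)) = -165*((10 + 8) + 14)/(2*3/7) = -165*(18 + 14)/(2*3*(1/7)) = -5280/6/7 = -5280*7/6 = -165*112/3 = -6160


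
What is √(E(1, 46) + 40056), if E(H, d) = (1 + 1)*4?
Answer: 8*√626 ≈ 200.16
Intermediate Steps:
E(H, d) = 8 (E(H, d) = 2*4 = 8)
√(E(1, 46) + 40056) = √(8 + 40056) = √40064 = 8*√626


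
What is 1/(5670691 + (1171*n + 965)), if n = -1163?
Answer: 1/4309783 ≈ 2.3203e-7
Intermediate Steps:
1/(5670691 + (1171*n + 965)) = 1/(5670691 + (1171*(-1163) + 965)) = 1/(5670691 + (-1361873 + 965)) = 1/(5670691 - 1360908) = 1/4309783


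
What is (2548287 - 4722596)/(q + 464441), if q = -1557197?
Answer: 2174309/1092756 ≈ 1.9897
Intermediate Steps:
(2548287 - 4722596)/(q + 464441) = (2548287 - 4722596)/(-1557197 + 464441) = -2174309/(-1092756) = -2174309*(-1/1092756) = 2174309/1092756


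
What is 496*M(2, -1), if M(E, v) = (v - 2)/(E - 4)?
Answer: 744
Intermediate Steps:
M(E, v) = (-2 + v)/(-4 + E)
496*M(2, -1) = 496*((-2 - 1)/(-4 + 2)) = 496*(-3/(-2)) = 496*(-½*(-3)) = 496*(3/2) = 744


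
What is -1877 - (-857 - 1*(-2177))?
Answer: -3197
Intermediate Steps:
-1877 - (-857 - 1*(-2177)) = -1877 - (-857 + 2177) = -1877 - 1*1320 = -1877 - 1320 = -3197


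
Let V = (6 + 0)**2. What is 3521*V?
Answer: 126756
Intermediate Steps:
V = 36 (V = 6**2 = 36)
3521*V = 3521*36 = 126756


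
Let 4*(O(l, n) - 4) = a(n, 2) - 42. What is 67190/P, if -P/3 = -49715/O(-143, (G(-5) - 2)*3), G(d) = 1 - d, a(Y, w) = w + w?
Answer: -73909/29829 ≈ -2.4778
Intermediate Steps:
a(Y, w) = 2*w
O(l, n) = -11/2 (O(l, n) = 4 + (2*2 - 42)/4 = 4 + (4 - 42)/4 = 4 + (¼)*(-38) = 4 - 19/2 = -11/2)
P = -298290/11 (P = -(-149145)/(-11/2) = -(-149145)*(-2)/11 = -3*99430/11 = -298290/11 ≈ -27117.)
67190/P = 67190/(-298290/11) = 67190*(-11/298290) = -73909/29829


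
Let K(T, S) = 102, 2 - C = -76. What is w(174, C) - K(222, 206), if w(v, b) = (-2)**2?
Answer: -98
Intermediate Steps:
C = 78 (C = 2 - 1*(-76) = 2 + 76 = 78)
w(v, b) = 4
w(174, C) - K(222, 206) = 4 - 1*102 = 4 - 102 = -98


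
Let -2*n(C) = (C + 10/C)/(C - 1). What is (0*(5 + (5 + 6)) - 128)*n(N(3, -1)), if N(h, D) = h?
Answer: 608/3 ≈ 202.67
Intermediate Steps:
n(C) = -(C + 10/C)/(2*(-1 + C)) (n(C) = -(C + 10/C)/(2*(C - 1)) = -(C + 10/C)/(2*(-1 + C)))
(0*(5 + (5 + 6)) - 128)*n(N(3, -1)) = (0*(5 + (5 + 6)) - 128)*((1/2)*(-10 - 1*3**2)/(3*(-1 + 3))) = (0*(5 + 11) - 128)*((1/2)*(1/3)*(-10 - 1*9)/2) = (0*16 - 128)*((1/2)*(1/3)*(1/2)*(-10 - 9)) = (0 - 128)*((1/2)*(1/3)*(1/2)*(-19)) = -128*(-19/12) = 608/3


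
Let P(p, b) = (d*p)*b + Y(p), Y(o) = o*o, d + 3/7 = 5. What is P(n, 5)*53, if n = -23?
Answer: 1219/7 ≈ 174.14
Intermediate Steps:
d = 32/7 (d = -3/7 + 5 = 32/7 ≈ 4.5714)
Y(o) = o**2
P(p, b) = p**2 + 32*b*p/7 (P(p, b) = (32*p/7)*b + p**2 = 32*b*p/7 + p**2 = p**2 + 32*b*p/7)
P(n, 5)*53 = ((1/7)*(-23)*(7*(-23) + 32*5))*53 = ((1/7)*(-23)*(-161 + 160))*53 = ((1/7)*(-23)*(-1))*53 = (23/7)*53 = 1219/7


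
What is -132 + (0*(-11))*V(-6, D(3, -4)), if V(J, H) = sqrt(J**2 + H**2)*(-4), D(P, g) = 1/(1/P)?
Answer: -132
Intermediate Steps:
D(P, g) = P (D(P, g) = 1/(1/P) = P)
V(J, H) = -4*sqrt(H**2 + J**2) (V(J, H) = sqrt(H**2 + J**2)*(-4) = -4*sqrt(H**2 + J**2))
-132 + (0*(-11))*V(-6, D(3, -4)) = -132 + (0*(-11))*(-4*sqrt(3**2 + (-6)**2)) = -132 + 0*(-4*sqrt(9 + 36)) = -132 + 0*(-12*sqrt(5)) = -132 + 0 = -132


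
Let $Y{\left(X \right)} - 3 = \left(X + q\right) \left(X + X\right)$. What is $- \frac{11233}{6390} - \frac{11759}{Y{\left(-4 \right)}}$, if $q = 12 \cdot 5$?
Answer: $\frac{2805653}{113742} \approx 24.667$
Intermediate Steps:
$q = 60$
$Y{\left(X \right)} = 3 + 2 X \left(60 + X\right)$ ($Y{\left(X \right)} = 3 + \left(X + 60\right) \left(X + X\right) = 3 + \left(60 + X\right) 2 X = 3 + 2 X \left(60 + X\right)$)
$- \frac{11233}{6390} - \frac{11759}{Y{\left(-4 \right)}} = - \frac{11233}{6390} - \frac{11759}{3 + 2 \left(-4\right)^{2} + 120 \left(-4\right)} = \left(-11233\right) \frac{1}{6390} - \frac{11759}{3 + 2 \cdot 16 - 480} = - \frac{11233}{6390} - \frac{11759}{3 + 32 - 480} = - \frac{11233}{6390} - \frac{11759}{-445} = - \frac{11233}{6390} - - \frac{11759}{445} = - \frac{11233}{6390} + \frac{11759}{445} = \frac{2805653}{113742}$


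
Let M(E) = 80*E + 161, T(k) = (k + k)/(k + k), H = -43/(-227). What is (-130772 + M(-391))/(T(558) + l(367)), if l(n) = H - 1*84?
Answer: 36749257/18798 ≈ 1955.0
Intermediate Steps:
H = 43/227 (H = -43*(-1/227) = 43/227 ≈ 0.18943)
T(k) = 1 (T(k) = (2*k)/((2*k)) = (2*k)*(1/(2*k)) = 1)
l(n) = -19025/227 (l(n) = 43/227 - 1*84 = 43/227 - 84 = -19025/227)
M(E) = 161 + 80*E
(-130772 + M(-391))/(T(558) + l(367)) = (-130772 + (161 + 80*(-391)))/(1 - 19025/227) = (-130772 + (161 - 31280))/(-18798/227) = (-130772 - 31119)*(-227/18798) = -161891*(-227/18798) = 36749257/18798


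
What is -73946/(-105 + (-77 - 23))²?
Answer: -73946/42025 ≈ -1.7596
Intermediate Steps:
-73946/(-105 + (-77 - 23))² = -73946/(-105 - 100)² = -73946/((-205)²) = -73946/42025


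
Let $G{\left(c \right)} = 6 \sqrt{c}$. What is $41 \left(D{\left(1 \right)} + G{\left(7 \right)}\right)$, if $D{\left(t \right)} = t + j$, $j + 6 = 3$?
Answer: $-82 + 246 \sqrt{7} \approx 568.85$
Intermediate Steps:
$j = -3$ ($j = -6 + 3 = -3$)
$D{\left(t \right)} = -3 + t$ ($D{\left(t \right)} = t - 3 = -3 + t$)
$41 \left(D{\left(1 \right)} + G{\left(7 \right)}\right) = 41 \left(\left(-3 + 1\right) + 6 \sqrt{7}\right) = 41 \left(-2 + 6 \sqrt{7}\right) = -82 + 246 \sqrt{7}$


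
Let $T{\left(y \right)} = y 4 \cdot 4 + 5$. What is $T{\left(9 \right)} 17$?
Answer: $2533$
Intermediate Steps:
$T{\left(y \right)} = 5 + 16 y$ ($T{\left(y \right)} = 4 y 4 + 5 = 16 y + 5 = 5 + 16 y$)
$T{\left(9 \right)} 17 = \left(5 + 16 \cdot 9\right) 17 = \left(5 + 144\right) 17 = 149 \cdot 17 = 2533$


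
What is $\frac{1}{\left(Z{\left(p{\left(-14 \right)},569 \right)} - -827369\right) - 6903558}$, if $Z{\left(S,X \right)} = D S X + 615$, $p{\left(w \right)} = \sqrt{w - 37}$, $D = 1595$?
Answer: $- \frac{6075574}{78919059408751} - \frac{907555 i \sqrt{51}}{78919059408751} \approx -7.6985 \cdot 10^{-8} - 8.2125 \cdot 10^{-8} i$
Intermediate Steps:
$p{\left(w \right)} = \sqrt{-37 + w}$
$Z{\left(S,X \right)} = 615 + 1595 S X$ ($Z{\left(S,X \right)} = 1595 S X + 615 = 615 + 1595 S X$)
$\frac{1}{\left(Z{\left(p{\left(-14 \right)},569 \right)} - -827369\right) - 6903558} = \frac{1}{\left(\left(615 + 1595 \sqrt{-37 - 14} \cdot 569\right) - -827369\right) - 6903558} = \frac{1}{\left(\left(615 + 1595 \sqrt{-51} \cdot 569\right) + 827369\right) - 6903558} = \frac{1}{\left(\left(615 + 1595 i \sqrt{51} \cdot 569\right) + 827369\right) - 6903558} = \frac{1}{\left(\left(615 + 907555 i \sqrt{51}\right) + 827369\right) - 6903558} = \frac{1}{\left(827984 + 907555 i \sqrt{51}\right) - 6903558} = \frac{1}{-6075574 + 907555 i \sqrt{51}}$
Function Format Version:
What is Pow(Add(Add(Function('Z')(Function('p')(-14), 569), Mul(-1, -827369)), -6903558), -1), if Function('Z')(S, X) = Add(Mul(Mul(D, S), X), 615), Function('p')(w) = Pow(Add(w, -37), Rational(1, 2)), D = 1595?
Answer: Add(Rational(-6075574, 78919059408751), Mul(Rational(-907555, 78919059408751), I, Pow(51, Rational(1, 2)))) ≈ Add(-7.6985e-8, Mul(-8.2125e-8, I))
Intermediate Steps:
Function('p')(w) = Pow(Add(-37, w), Rational(1, 2))
Function('Z')(S, X) = Add(615, Mul(1595, S, X)) (Function('Z')(S, X) = Add(Mul(Mul(1595, S), X), 615) = Add(Mul(1595, S, X), 615) = Add(615, Mul(1595, S, X)))
Pow(Add(Add(Function('Z')(Function('p')(-14), 569), Mul(-1, -827369)), -6903558), -1) = Pow(Add(Add(Add(615, Mul(1595, Pow(Add(-37, -14), Rational(1, 2)), 569)), Mul(-1, -827369)), -6903558), -1) = Pow(Add(Add(Add(615, Mul(1595, Pow(-51, Rational(1, 2)), 569)), 827369), -6903558), -1) = Pow(Add(Add(Add(615, Mul(1595, Mul(I, Pow(51, Rational(1, 2))), 569)), 827369), -6903558), -1) = Pow(Add(Add(Add(615, Mul(907555, I, Pow(51, Rational(1, 2)))), 827369), -6903558), -1) = Pow(Add(Add(827984, Mul(907555, I, Pow(51, Rational(1, 2)))), -6903558), -1) = Pow(Add(-6075574, Mul(907555, I, Pow(51, Rational(1, 2)))), -1)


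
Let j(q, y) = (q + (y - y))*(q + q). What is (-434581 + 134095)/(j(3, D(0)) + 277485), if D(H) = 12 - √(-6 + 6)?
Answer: -100162/92501 ≈ -1.0828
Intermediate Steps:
D(H) = 12 (D(H) = 12 - √0 = 12 - 1*0 = 12 + 0 = 12)
j(q, y) = 2*q² (j(q, y) = (q + 0)*(2*q) = q*(2*q) = 2*q²)
(-434581 + 134095)/(j(3, D(0)) + 277485) = (-434581 + 134095)/(2*3² + 277485) = -300486/(2*9 + 277485) = -300486/(18 + 277485) = -300486/277503 = -300486*1/277503 = -100162/92501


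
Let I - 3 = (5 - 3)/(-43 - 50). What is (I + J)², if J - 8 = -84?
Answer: 46117681/8649 ≈ 5332.1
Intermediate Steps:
J = -76 (J = 8 - 84 = -76)
I = 277/93 (I = 3 + (5 - 3)/(-43 - 50) = 3 + 2/(-93) = 3 + 2*(-1/93) = 3 - 2/93 = 277/93 ≈ 2.9785)
(I + J)² = (277/93 - 76)² = (-6791/93)² = 46117681/8649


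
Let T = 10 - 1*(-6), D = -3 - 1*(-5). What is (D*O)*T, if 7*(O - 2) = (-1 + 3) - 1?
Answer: 480/7 ≈ 68.571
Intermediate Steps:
O = 15/7 (O = 2 + ((-1 + 3) - 1)/7 = 2 + (2 - 1)/7 = 2 + (⅐)*1 = 2 + ⅐ = 15/7 ≈ 2.1429)
D = 2 (D = -3 + 5 = 2)
T = 16 (T = 10 + 6 = 16)
(D*O)*T = (2*(15/7))*16 = (30/7)*16 = 480/7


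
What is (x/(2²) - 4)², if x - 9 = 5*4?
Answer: 169/16 ≈ 10.563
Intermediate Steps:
x = 29 (x = 9 + 5*4 = 9 + 20 = 29)
(x/(2²) - 4)² = (29/(2²) - 4)² = (29/4 - 4)² = (13/4)² = 169/16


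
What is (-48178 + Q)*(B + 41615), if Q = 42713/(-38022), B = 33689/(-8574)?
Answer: -653561140857404909/326000628 ≈ -2.0048e+9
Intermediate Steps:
B = -33689/8574 (B = 33689*(-1/8574) = -33689/8574 ≈ -3.9292)
Q = -42713/38022 (Q = 42713*(-1/38022) = -42713/38022 ≈ -1.1234)
(-48178 + Q)*(B + 41615) = (-48178 - 42713/38022)*(-33689/8574 + 41615) = -1831866629/38022*356773321/8574 = -653561140857404909/326000628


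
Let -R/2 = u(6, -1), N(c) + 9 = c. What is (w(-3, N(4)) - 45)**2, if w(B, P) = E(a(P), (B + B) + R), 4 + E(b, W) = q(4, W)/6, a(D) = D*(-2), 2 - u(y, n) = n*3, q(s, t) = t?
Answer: 24025/9 ≈ 2669.4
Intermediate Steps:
N(c) = -9 + c
u(y, n) = 2 - 3*n (u(y, n) = 2 - n*3 = 2 - 3*n)
R = -10 (R = -2*(2 - 3*(-1)) = -2*(2 + 3) = -2*5 = -10)
a(D) = -2*D
E(b, W) = -4 + W/6
w(B, P) = -17/3 + B/3 (w(B, P) = -4 + ((B + B) - 10)/6 = -4 + (2*B - 10)/6 = -4 + (-10 + 2*B)/6 = -4 + (-5/3 + B/3) = -17/3 + B/3)
(w(-3, N(4)) - 45)**2 = ((-17/3 + (1/3)*(-3)) - 45)**2 = ((-17/3 - 1) - 45)**2 = (-20/3 - 45)**2 = (-155/3)**2 = 24025/9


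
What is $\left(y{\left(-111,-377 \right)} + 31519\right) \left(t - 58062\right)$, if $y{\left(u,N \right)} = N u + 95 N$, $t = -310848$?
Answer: $-13852939410$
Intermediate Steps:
$y{\left(u,N \right)} = 95 N + N u$
$\left(y{\left(-111,-377 \right)} + 31519\right) \left(t - 58062\right) = \left(- 377 \left(95 - 111\right) + 31519\right) \left(-310848 - 58062\right) = \left(\left(-377\right) \left(-16\right) + 31519\right) \left(-368910\right) = \left(6032 + 31519\right) \left(-368910\right) = 37551 \left(-368910\right) = -13852939410$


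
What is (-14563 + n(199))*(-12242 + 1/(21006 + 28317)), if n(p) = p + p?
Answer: 8552999317225/49323 ≈ 1.7341e+8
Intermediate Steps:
n(p) = 2*p
(-14563 + n(199))*(-12242 + 1/(21006 + 28317)) = (-14563 + 2*199)*(-12242 + 1/(21006 + 28317)) = (-14563 + 398)*(-12242 + 1/49323) = -14165*(-12242 + 1/49323) = -14165*(-603812165/49323) = 8552999317225/49323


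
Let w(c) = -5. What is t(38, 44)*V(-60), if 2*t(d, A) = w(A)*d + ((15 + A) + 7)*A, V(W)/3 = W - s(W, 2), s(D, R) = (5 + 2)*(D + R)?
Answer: 1408566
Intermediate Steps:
s(D, R) = 7*D + 7*R (s(D, R) = 7*(D + R) = 7*D + 7*R)
V(W) = -42 - 18*W (V(W) = 3*(W - (7*W + 7*2)) = 3*(W - (7*W + 14)) = 3*(W - (14 + 7*W)) = 3*(W + (-14 - 7*W)) = 3*(-14 - 6*W) = -42 - 18*W)
t(d, A) = -5*d/2 + A*(22 + A)/2 (t(d, A) = (-5*d + ((15 + A) + 7)*A)/2 = (-5*d + (22 + A)*A)/2 = (-5*d + A*(22 + A))/2 = -5*d/2 + A*(22 + A)/2)
t(38, 44)*V(-60) = ((½)*44² + 11*44 - 5/2*38)*(-42 - 18*(-60)) = ((½)*1936 + 484 - 95)*(-42 + 1080) = (968 + 484 - 95)*1038 = 1357*1038 = 1408566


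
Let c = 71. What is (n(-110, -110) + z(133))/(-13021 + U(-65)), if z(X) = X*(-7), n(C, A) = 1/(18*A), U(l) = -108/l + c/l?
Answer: 23963953/335145888 ≈ 0.071503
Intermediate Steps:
U(l) = -37/l (U(l) = -108/l + 71/l = -37/l)
n(C, A) = 1/(18*A)
z(X) = -7*X
(n(-110, -110) + z(133))/(-13021 + U(-65)) = ((1/18)/(-110) - 7*133)/(-13021 - 37/(-65)) = ((1/18)*(-1/110) - 931)/(-13021 - 37*(-1/65)) = (-1/1980 - 931)/(-13021 + 37/65) = -1843381/(1980*(-846328/65)) = -1843381/1980*(-65/846328) = 23963953/335145888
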